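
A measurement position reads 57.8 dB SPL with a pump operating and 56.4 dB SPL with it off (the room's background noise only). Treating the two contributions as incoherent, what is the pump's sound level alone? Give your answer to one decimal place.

Remove the background by subtracting linear intensities:
L_src = 10·log₁₀(10^(57.8/10) − 10^(56.4/10)) = 10·log₁₀(166000) = 52.2 dB SPL.

52.2 dB SPL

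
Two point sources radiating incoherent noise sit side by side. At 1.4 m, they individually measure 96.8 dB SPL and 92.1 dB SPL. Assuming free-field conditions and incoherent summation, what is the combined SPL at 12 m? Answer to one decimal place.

79.4 dB SPL

Combined at 1.4 m: 10·log₁₀(10^(96.8/10)+10^(92.1/10)) = 98.07 dB SPL.
Then apply −20·log₁₀(12/1.4) = -18.66 dB → 79.4 dB SPL.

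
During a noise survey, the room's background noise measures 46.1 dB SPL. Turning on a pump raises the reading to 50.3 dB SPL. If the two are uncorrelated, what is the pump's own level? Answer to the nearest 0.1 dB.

Subtract intensities: L_src = 10·log₁₀(10^(L_total/10) − 10^(L_bg/10)).
L_src = 10·log₁₀(10^(50.3/10) − 10^(46.1/10)) = 10·log₁₀(66410) = 48.2 dB SPL.

48.2 dB SPL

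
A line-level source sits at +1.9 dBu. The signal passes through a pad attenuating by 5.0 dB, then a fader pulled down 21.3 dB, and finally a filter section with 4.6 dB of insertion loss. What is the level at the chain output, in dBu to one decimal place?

Cascaded gains and losses add directly in dB.
+1.9 − 5.0 − 21.3 − 4.6 = -29.0 dBu.

-29.0 dBu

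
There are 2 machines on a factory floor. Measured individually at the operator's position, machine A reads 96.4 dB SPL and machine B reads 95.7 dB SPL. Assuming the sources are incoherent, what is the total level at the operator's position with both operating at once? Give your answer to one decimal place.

99.1 dB SPL

Add the sources as powers (linear), then convert back to dB:
L_total = 10·log₁₀(10^(96.4/10) + 10^(95.7/10)) = 10·log₁₀(8081000000) = 99.1 dB SPL.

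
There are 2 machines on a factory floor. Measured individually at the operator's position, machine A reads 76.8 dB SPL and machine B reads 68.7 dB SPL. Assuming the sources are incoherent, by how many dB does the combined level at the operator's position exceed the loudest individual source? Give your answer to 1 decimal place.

0.6 dB

Uncorrelated sources add in intensity (power), not in dB.
L_total = 10·log₁₀(10^(76.8/10) + 10^(68.7/10)) = 77.43 dB SPL.
Excess over the loudest (76.8 dB): 77.43 − 76.8 = 0.6 dB.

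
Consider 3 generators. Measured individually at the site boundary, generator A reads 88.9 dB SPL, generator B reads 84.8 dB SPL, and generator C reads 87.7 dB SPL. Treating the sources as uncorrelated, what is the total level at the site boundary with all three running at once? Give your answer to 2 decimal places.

92.22 dB SPL

Uncorrelated sources add in intensity (power), not in dB.
L_total = 10·log₁₀(10^(88.9/10) + 10^(84.8/10) + 10^(87.7/10)) = 10·log₁₀(1667000000) = 92.22 dB SPL.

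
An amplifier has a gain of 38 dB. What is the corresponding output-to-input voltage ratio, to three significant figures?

79.4

Voltage ratio = 10^(dB/20).
10^(38/20) = 10^(1.900) = 79.4.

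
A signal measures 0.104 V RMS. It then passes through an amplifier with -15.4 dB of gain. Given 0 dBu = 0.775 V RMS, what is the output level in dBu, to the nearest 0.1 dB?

-32.8 dBu

Input level: 20·log₁₀(0.104/0.775) = -17.45 dBu.
Output: -17.45 − 15.4 = -32.8 dBu.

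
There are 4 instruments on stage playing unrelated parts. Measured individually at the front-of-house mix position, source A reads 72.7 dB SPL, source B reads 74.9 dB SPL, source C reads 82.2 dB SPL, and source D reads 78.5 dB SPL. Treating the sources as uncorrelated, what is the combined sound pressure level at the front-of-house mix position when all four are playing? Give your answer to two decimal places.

Add the sources as powers (linear), then convert back to dB:
L_total = 10·log₁₀(10^(72.7/10) + 10^(74.9/10) + 10^(82.2/10) + 10^(78.5/10)) = 10·log₁₀(286300000) = 84.57 dB SPL.

84.57 dB SPL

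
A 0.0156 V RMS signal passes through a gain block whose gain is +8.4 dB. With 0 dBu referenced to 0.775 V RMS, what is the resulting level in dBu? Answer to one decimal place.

-25.5 dBu

Input level: 20·log₁₀(0.0156/0.775) = -33.92 dBu.
Output: -33.92 + 8.4 = -25.5 dBu.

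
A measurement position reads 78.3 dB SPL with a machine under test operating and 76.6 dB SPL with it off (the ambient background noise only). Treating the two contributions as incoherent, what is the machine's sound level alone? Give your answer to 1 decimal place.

Remove the background by subtracting linear intensities:
L_src = 10·log₁₀(10^(78.3/10) − 10^(76.6/10)) = 10·log₁₀(21900000) = 73.4 dB SPL.

73.4 dB SPL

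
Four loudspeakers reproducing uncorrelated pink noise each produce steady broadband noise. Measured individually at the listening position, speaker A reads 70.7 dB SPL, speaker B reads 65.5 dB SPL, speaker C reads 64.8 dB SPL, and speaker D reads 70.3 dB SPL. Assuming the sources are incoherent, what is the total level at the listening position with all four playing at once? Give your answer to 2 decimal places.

Incoherent sources sum as intensities:
L_total = 10·log₁₀(10^(70.7/10) + 10^(65.5/10) + 10^(64.8/10) + 10^(70.3/10)) = 10·log₁₀(29030000) = 74.63 dB SPL.

74.63 dB SPL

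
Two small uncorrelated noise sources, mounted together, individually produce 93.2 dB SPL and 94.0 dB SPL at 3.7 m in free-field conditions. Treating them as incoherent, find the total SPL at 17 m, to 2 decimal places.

83.38 dB SPL

Combined at 3.7 m: 10·log₁₀(10^(93.2/10)+10^(94.0/10)) = 96.629 dB SPL.
Then apply −20·log₁₀(17/3.7) = -13.245 dB → 83.38 dB SPL.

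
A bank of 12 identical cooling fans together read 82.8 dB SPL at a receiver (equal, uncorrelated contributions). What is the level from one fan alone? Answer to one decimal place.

72.0 dB SPL

12 equal incoherent sources add 10·log₁₀(12) = 10.79 dB over one source.
L_one = 82.8 − 10.79 = 72.0 dB SPL.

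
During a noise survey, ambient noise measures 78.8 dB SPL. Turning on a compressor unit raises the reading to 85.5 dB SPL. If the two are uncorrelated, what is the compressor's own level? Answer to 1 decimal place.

84.5 dB SPL

Subtract intensities: L_src = 10·log₁₀(10^(L_total/10) − 10^(L_bg/10)).
L_src = 10·log₁₀(10^(85.5/10) − 10^(78.8/10)) = 10·log₁₀(279000000) = 84.5 dB SPL.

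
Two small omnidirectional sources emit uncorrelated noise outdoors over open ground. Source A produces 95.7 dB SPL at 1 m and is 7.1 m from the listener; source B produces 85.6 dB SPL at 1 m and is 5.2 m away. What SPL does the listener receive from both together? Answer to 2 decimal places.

At the listener: L_A = 95.7 − 20·log₁₀(7.1) = 78.675 dB; L_B = 85.6 − 20·log₁₀(5.2) = 71.280 dB.
Combined: 10·log₁₀(10^(78.675/10)+10^(71.280/10)) = 79.40 dB SPL.

79.40 dB SPL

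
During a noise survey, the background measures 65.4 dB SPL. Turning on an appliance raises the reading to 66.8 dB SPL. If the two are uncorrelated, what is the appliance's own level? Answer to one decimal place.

Remove the background by subtracting linear intensities:
L_src = 10·log₁₀(10^(66.8/10) − 10^(65.4/10)) = 10·log₁₀(1319000) = 61.2 dB SPL.

61.2 dB SPL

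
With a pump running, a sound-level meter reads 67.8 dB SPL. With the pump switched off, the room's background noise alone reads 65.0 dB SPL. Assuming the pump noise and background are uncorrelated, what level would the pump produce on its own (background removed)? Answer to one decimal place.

64.6 dB SPL

Subtract intensities: L_src = 10·log₁₀(10^(L_total/10) − 10^(L_bg/10)).
L_src = 10·log₁₀(10^(67.8/10) − 10^(65.0/10)) = 10·log₁₀(2863000) = 64.6 dB SPL.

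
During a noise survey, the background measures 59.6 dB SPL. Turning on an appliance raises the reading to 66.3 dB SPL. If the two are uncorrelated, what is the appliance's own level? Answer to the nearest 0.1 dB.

65.3 dB SPL

Remove the background by subtracting linear intensities:
L_src = 10·log₁₀(10^(66.3/10) − 10^(59.6/10)) = 10·log₁₀(3354000) = 65.3 dB SPL.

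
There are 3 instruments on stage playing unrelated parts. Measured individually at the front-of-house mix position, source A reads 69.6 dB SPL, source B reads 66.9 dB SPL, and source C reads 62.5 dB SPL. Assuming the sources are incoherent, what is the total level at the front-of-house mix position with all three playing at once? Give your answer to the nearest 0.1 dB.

Uncorrelated sources add in intensity (power), not in dB.
L_total = 10·log₁₀(10^(69.6/10) + 10^(66.9/10) + 10^(62.5/10)) = 10·log₁₀(15800000) = 72.0 dB SPL.

72.0 dB SPL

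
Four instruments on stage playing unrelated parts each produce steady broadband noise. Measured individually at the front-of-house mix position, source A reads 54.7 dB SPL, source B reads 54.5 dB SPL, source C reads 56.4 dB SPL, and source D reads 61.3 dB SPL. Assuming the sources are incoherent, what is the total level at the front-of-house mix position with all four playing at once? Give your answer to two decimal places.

Incoherent sources sum as intensities:
L_total = 10·log₁₀(10^(54.7/10) + 10^(54.5/10) + 10^(56.4/10) + 10^(61.3/10)) = 10·log₁₀(2362000) = 63.73 dB SPL.

63.73 dB SPL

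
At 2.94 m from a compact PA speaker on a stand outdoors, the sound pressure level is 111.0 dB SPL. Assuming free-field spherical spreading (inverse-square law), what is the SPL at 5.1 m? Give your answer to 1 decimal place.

Inverse-square spreading gives ΔL = −20·log₁₀(d₂/d₁).
ΔL = −20·log₁₀(5.1/2.94) = -4.78 dB, so L₂ = 111.0 + (-4.78) = 106.2 dB SPL.

106.2 dB SPL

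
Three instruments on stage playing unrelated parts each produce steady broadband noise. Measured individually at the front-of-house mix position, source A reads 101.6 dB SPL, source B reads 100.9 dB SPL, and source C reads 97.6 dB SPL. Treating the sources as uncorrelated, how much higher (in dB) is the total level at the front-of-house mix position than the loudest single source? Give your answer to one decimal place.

Incoherent sources sum as intensities:
L_total = 10·log₁₀(10^(101.6/10) + 10^(100.9/10) + 10^(97.6/10)) = 105.12 dB SPL.
Excess over the loudest (101.6 dB): 105.12 − 101.6 = 3.5 dB.

3.5 dB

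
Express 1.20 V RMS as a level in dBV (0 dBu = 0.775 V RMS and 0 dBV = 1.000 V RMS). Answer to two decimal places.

dBV = 20·log₁₀(V / 1.000 V).
20·log₁₀(1.20/1.000) = +1.58 dBV.

+1.58 dBV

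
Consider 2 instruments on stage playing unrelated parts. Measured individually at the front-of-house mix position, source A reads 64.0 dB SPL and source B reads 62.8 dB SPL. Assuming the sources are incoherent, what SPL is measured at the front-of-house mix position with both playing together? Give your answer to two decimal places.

66.45 dB SPL

Add the sources as powers (linear), then convert back to dB:
L_total = 10·log₁₀(10^(64.0/10) + 10^(62.8/10)) = 10·log₁₀(4417000) = 66.45 dB SPL.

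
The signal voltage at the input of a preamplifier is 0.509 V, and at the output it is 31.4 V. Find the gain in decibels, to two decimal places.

35.80 dB

For a voltage ratio, dB = 20·log₁₀(V₂/V₁).
20·log₁₀(31.4/0.509) = 20·log₁₀(61.69) = 35.80 dB.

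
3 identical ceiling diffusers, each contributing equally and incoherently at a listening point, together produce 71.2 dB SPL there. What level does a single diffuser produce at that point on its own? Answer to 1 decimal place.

3 equal incoherent sources add 10·log₁₀(3) = 4.77 dB over one source.
L_one = 71.2 − 4.77 = 66.4 dB SPL.

66.4 dB SPL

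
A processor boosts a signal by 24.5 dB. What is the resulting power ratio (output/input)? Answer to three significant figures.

282

Power ratio = 10^(dB/10).
10^(24.5/10) = 10^(2.450) = 282.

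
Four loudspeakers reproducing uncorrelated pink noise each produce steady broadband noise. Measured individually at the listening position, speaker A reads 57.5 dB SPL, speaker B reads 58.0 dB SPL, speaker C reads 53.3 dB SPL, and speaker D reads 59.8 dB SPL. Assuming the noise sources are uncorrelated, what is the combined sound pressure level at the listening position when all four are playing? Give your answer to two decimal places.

Add the sources as powers (linear), then convert back to dB:
L_total = 10·log₁₀(10^(57.5/10) + 10^(58.0/10) + 10^(53.3/10) + 10^(59.8/10)) = 10·log₁₀(2362000) = 63.73 dB SPL.

63.73 dB SPL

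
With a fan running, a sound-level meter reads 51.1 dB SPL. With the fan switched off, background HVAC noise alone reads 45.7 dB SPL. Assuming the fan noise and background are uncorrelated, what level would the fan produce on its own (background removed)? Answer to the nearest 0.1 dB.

49.6 dB SPL

Remove the background by subtracting linear intensities:
L_src = 10·log₁₀(10^(51.1/10) − 10^(45.7/10)) = 10·log₁₀(91670) = 49.6 dB SPL.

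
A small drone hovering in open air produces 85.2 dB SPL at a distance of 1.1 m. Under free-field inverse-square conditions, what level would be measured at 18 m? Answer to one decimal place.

60.9 dB SPL

For a point source in a free field, ΔL = −20·log₁₀(d₂/d₁).
ΔL = −20·log₁₀(18/1.1) = -24.28 dB, so L₂ = 85.2 + (-24.28) = 60.9 dB SPL.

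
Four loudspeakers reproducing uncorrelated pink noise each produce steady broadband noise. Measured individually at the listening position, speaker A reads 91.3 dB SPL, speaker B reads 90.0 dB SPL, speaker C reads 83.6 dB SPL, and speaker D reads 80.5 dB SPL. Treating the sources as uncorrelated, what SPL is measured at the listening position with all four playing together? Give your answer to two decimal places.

94.30 dB SPL

Incoherent sources sum as intensities:
L_total = 10·log₁₀(10^(91.3/10) + 10^(90.0/10) + 10^(83.6/10) + 10^(80.5/10)) = 10·log₁₀(2690000000) = 94.30 dB SPL.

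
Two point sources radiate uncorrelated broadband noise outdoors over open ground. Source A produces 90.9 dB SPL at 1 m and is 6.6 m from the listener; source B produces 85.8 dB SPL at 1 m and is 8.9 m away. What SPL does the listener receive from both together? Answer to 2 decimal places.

At the listener: L_A = 90.9 − 20·log₁₀(6.6) = 74.509 dB; L_B = 85.8 − 20·log₁₀(8.9) = 66.812 dB.
Combined: 10·log₁₀(10^(74.509/10)+10^(66.812/10)) = 75.19 dB SPL.

75.19 dB SPL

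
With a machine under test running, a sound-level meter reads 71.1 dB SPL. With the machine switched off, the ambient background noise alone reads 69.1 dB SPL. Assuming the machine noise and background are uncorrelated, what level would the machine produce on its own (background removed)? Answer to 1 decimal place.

Subtract intensities: L_src = 10·log₁₀(10^(L_total/10) − 10^(L_bg/10)).
L_src = 10·log₁₀(10^(71.1/10) − 10^(69.1/10)) = 10·log₁₀(4754000) = 66.8 dB SPL.

66.8 dB SPL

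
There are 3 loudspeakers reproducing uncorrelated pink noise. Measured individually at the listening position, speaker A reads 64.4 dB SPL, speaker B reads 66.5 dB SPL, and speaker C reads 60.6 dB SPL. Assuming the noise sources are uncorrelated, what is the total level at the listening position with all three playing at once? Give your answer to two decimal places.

Uncorrelated sources add in intensity (power), not in dB.
L_total = 10·log₁₀(10^(64.4/10) + 10^(66.5/10) + 10^(60.6/10)) = 10·log₁₀(8369000) = 69.23 dB SPL.

69.23 dB SPL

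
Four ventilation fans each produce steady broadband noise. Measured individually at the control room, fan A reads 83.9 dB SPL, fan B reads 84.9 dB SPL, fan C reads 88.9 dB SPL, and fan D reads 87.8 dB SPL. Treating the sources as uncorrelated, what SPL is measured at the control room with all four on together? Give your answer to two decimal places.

92.86 dB SPL

Add the sources as powers (linear), then convert back to dB:
L_total = 10·log₁₀(10^(83.9/10) + 10^(84.9/10) + 10^(88.9/10) + 10^(87.8/10)) = 10·log₁₀(1933000000) = 92.86 dB SPL.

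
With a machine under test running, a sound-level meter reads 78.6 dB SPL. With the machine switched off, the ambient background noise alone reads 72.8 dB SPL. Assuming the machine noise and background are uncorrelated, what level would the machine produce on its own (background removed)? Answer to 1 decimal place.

77.3 dB SPL

Remove the background by subtracting linear intensities:
L_src = 10·log₁₀(10^(78.6/10) − 10^(72.8/10)) = 10·log₁₀(53390000) = 77.3 dB SPL.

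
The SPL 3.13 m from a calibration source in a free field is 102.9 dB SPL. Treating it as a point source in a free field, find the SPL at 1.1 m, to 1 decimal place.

112.0 dB SPL

Inverse-square spreading gives ΔL = −20·log₁₀(d₂/d₁).
ΔL = −20·log₁₀(1.1/3.13) = 9.08 dB, so L₂ = 102.9 + (9.08) = 112.0 dB SPL.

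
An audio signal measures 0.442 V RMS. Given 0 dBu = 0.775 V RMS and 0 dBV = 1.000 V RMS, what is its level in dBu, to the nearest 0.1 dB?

-4.9 dBu

dBu = 20·log₁₀(V / 0.775 V).
20·log₁₀(0.442/0.775) = -4.9 dBu.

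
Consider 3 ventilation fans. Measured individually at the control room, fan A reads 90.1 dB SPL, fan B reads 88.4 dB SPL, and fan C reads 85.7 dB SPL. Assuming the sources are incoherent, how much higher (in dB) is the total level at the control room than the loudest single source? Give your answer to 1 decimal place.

3.1 dB

Incoherent sources sum as intensities:
L_total = 10·log₁₀(10^(90.1/10) + 10^(88.4/10) + 10^(85.7/10)) = 93.19 dB SPL.
Excess over the loudest (90.1 dB): 93.19 − 90.1 = 3.1 dB.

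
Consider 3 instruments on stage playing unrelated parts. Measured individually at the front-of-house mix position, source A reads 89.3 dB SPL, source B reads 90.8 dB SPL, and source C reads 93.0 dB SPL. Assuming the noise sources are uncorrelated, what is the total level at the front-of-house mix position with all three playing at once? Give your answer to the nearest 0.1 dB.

96.1 dB SPL

Incoherent sources sum as intensities:
L_total = 10·log₁₀(10^(89.3/10) + 10^(90.8/10) + 10^(93.0/10)) = 10·log₁₀(4049000000) = 96.1 dB SPL.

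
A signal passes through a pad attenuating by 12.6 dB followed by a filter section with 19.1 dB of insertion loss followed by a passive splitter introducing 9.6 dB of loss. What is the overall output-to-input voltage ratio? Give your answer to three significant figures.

0.00861

Net gain = (−12.6) + (−19.1) + (−9.6) = -41.3 dB.
Voltage ratio = 10^(-41.3/20) = 0.00861.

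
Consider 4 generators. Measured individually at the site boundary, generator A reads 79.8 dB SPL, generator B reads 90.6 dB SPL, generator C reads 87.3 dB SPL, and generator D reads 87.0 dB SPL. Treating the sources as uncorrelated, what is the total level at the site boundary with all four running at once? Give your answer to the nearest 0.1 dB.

93.6 dB SPL

Uncorrelated sources add in intensity (power), not in dB.
L_total = 10·log₁₀(10^(79.8/10) + 10^(90.6/10) + 10^(87.3/10) + 10^(87.0/10)) = 10·log₁₀(2282000000) = 93.6 dB SPL.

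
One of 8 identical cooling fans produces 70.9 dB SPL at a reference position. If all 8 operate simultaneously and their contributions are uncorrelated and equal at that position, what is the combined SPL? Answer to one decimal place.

79.9 dB SPL

8 equal incoherent sources raise the level by 10·log₁₀(8) = 9.03 dB.
L_total = 70.9 + 9.03 = 79.9 dB SPL.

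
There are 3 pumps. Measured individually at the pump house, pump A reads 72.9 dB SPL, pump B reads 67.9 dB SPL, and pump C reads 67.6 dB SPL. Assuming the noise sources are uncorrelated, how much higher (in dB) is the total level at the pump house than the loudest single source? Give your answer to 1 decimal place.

Uncorrelated sources add in intensity (power), not in dB.
L_total = 10·log₁₀(10^(72.9/10) + 10^(67.9/10) + 10^(67.6/10)) = 74.97 dB SPL.
Excess over the loudest (72.9 dB): 74.97 − 72.9 = 2.1 dB.

2.1 dB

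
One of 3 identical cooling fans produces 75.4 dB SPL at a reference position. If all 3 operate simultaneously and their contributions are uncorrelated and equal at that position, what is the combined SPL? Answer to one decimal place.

3 equal incoherent sources raise the level by 10·log₁₀(3) = 4.77 dB.
L_total = 75.4 + 4.77 = 80.2 dB SPL.

80.2 dB SPL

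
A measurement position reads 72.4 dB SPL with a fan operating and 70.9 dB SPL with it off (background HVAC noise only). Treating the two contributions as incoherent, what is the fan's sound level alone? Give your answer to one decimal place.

Subtract intensities: L_src = 10·log₁₀(10^(L_total/10) − 10^(L_bg/10)).
L_src = 10·log₁₀(10^(72.4/10) − 10^(70.9/10)) = 10·log₁₀(5075000) = 67.1 dB SPL.

67.1 dB SPL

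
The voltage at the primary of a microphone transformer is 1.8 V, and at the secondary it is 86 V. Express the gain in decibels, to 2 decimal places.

33.58 dB

Voltage ratio → dB uses the 20·log₁₀ form:
20·log₁₀(86/1.8) = 20·log₁₀(47.78) = 33.58 dB.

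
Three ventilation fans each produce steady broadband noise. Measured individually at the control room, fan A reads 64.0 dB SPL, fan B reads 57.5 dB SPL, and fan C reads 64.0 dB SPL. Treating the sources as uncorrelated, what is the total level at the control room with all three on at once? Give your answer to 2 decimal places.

67.47 dB SPL

Incoherent sources sum as intensities:
L_total = 10·log₁₀(10^(64.0/10) + 10^(57.5/10) + 10^(64.0/10)) = 10·log₁₀(5586000) = 67.47 dB SPL.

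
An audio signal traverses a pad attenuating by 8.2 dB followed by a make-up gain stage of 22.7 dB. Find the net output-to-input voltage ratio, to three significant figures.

5.31

Net gain = (−8.2) + 22.7 = 14.5 dB.
Voltage ratio = 10^(14.5/20) = 5.31.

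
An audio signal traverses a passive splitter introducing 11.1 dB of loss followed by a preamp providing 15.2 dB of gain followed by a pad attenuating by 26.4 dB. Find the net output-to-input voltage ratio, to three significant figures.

Net gain = (−11.1) + 15.2 + (−26.4) = -22.3 dB.
Voltage ratio = 10^(-22.3/20) = 0.0767.

0.0767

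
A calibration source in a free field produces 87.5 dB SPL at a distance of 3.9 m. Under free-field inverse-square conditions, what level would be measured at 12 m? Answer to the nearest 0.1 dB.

For a point source in a free field, ΔL = −20·log₁₀(d₂/d₁).
ΔL = −20·log₁₀(12/3.9) = -9.76 dB, so L₂ = 87.5 + (-9.76) = 77.7 dB SPL.

77.7 dB SPL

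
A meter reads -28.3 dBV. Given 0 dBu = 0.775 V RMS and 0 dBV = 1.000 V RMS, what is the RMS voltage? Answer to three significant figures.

V = 1.000 V × 10^(-28.3/20).
= 1.000 × 0.03846 = 0.0385 V.

0.0385 V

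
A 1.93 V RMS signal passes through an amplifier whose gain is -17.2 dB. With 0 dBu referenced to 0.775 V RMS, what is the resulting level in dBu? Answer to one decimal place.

Input level: 20·log₁₀(1.93/0.775) = 7.93 dBu.
Output: 7.93 − 17.2 = -9.3 dBu.

-9.3 dBu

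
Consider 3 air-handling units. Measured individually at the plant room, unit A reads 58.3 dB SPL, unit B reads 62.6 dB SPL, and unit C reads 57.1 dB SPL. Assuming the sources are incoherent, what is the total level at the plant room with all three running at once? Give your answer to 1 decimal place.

64.8 dB SPL

Uncorrelated sources add in intensity (power), not in dB.
L_total = 10·log₁₀(10^(58.3/10) + 10^(62.6/10) + 10^(57.1/10)) = 10·log₁₀(3009000) = 64.8 dB SPL.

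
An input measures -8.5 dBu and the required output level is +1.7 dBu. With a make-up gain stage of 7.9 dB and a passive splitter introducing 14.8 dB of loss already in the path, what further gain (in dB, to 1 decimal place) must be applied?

The required make-up gain is the shortfall in the dB sum.
G = +1.7 − (-8.5) − 7.9 + 14.8 = 17.1 dB.

17.1 dB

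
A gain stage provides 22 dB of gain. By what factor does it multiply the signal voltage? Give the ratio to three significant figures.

Voltage ratio = 10^(dB/20).
10^(22/20) = 10^(1.100) = 12.6.

12.6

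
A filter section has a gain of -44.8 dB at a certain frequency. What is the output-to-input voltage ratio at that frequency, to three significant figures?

Voltage ratio = 10^(dB/20).
10^(-44.8/20) = 10^(-2.240) = 0.00575.

0.00575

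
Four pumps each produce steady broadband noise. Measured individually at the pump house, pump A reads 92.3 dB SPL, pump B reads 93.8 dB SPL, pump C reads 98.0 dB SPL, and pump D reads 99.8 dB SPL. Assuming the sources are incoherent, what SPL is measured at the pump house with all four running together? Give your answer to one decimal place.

Uncorrelated sources add in intensity (power), not in dB.
L_total = 10·log₁₀(10^(92.3/10) + 10^(93.8/10) + 10^(98.0/10) + 10^(99.8/10)) = 10·log₁₀(19957000000) = 103.0 dB SPL.

103.0 dB SPL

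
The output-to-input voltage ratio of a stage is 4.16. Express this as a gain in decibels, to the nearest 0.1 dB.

For a voltage ratio, dB = 20·log₁₀(V₂/V₁).
20·log₁₀(4.16) = 12.4 dB.

12.4 dB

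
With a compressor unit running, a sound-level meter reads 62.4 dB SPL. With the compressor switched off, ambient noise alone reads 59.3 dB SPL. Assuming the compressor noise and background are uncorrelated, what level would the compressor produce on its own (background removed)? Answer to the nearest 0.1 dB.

59.5 dB SPL

Subtract intensities: L_src = 10·log₁₀(10^(L_total/10) − 10^(L_bg/10)).
L_src = 10·log₁₀(10^(62.4/10) − 10^(59.3/10)) = 10·log₁₀(886700) = 59.5 dB SPL.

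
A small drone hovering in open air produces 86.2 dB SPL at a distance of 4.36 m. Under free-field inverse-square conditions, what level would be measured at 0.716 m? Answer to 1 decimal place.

101.9 dB SPL

Free-field point source: level drops by 20·log₁₀ of the distance ratio.
ΔL = −20·log₁₀(0.716/4.36) = 15.69 dB, so L₂ = 86.2 + (15.69) = 101.9 dB SPL.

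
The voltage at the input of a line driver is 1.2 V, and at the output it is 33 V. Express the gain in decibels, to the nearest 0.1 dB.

Voltage ratio → dB uses the 20·log₁₀ form:
20·log₁₀(33/1.2) = 20·log₁₀(27.50) = 28.8 dB.

28.8 dB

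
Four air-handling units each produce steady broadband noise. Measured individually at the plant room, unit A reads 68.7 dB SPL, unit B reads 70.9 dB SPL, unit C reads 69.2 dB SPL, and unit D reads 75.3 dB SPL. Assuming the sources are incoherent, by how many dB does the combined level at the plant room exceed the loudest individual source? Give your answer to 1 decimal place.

Uncorrelated sources add in intensity (power), not in dB.
L_total = 10·log₁₀(10^(68.7/10) + 10^(70.9/10) + 10^(69.2/10) + 10^(75.3/10)) = 77.92 dB SPL.
Excess over the loudest (75.3 dB): 77.92 − 75.3 = 2.6 dB.

2.6 dB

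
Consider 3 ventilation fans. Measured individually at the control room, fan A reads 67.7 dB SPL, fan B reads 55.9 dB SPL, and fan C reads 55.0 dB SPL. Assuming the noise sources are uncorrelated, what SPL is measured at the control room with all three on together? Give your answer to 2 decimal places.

68.19 dB SPL

Incoherent sources sum as intensities:
L_total = 10·log₁₀(10^(67.7/10) + 10^(55.9/10) + 10^(55.0/10)) = 10·log₁₀(6594000) = 68.19 dB SPL.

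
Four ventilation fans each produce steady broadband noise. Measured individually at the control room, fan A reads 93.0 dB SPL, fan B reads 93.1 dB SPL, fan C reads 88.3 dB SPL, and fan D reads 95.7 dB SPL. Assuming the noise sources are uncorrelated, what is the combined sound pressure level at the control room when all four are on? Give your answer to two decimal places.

Incoherent sources sum as intensities:
L_total = 10·log₁₀(10^(93.0/10) + 10^(93.1/10) + 10^(88.3/10) + 10^(95.7/10)) = 10·log₁₀(8428000000) = 99.26 dB SPL.

99.26 dB SPL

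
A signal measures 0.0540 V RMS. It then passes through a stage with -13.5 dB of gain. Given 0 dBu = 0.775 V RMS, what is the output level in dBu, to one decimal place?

-36.6 dBu

Input level: 20·log₁₀(0.0540/0.775) = -23.14 dBu.
Output: -23.14 − 13.5 = -36.6 dBu.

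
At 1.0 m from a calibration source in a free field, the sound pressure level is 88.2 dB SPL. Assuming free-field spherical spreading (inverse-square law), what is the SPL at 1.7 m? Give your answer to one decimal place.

83.6 dB SPL

Free-field point source: level drops by 20·log₁₀ of the distance ratio.
ΔL = −20·log₁₀(1.7/1.0) = -4.61 dB, so L₂ = 88.2 + (-4.61) = 83.6 dB SPL.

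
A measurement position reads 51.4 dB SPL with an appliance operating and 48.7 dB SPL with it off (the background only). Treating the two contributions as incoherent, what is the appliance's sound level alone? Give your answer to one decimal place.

48.1 dB SPL

Background correction is a power subtraction:
L_src = 10·log₁₀(10^(51.4/10) − 10^(48.7/10)) = 10·log₁₀(63910) = 48.1 dB SPL.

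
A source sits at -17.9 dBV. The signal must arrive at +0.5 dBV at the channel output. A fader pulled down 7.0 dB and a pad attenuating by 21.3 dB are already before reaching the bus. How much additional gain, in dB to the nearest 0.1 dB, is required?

The required make-up gain is the shortfall in the dB sum.
G = +0.5 − (-17.9) + 7.0 + 21.3 = 46.7 dB.

46.7 dB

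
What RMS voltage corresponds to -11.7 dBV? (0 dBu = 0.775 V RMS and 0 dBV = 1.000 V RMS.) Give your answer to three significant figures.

V = 1.000 V × 10^(-11.7/20).
= 1.000 × 0.2600 = 0.260 V.

0.260 V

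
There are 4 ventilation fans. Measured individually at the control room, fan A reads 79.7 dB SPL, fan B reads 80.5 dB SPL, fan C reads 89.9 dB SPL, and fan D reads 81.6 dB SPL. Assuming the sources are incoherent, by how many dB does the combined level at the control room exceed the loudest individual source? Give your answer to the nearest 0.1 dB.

1.3 dB

Incoherent sources sum as intensities:
L_total = 10·log₁₀(10^(79.7/10) + 10^(80.5/10) + 10^(89.9/10) + 10^(81.6/10)) = 91.23 dB SPL.
Excess over the loudest (89.9 dB): 91.23 − 89.9 = 1.3 dB.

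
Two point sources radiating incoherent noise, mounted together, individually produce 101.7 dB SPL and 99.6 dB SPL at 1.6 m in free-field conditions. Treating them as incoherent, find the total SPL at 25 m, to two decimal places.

79.91 dB SPL

Combined at 1.6 m: 10·log₁₀(10^(101.7/10)+10^(99.6/10)) = 103.786 dB SPL.
Then apply −20·log₁₀(25/1.6) = -23.876 dB → 79.91 dB SPL.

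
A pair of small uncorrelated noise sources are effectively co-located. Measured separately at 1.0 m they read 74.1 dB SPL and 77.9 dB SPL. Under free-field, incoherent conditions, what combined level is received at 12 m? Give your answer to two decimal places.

57.83 dB SPL

Combined at 1.0 m: 10·log₁₀(10^(74.1/10)+10^(77.9/10)) = 79.413 dB SPL.
Then apply −20·log₁₀(12/1.0) = -21.584 dB → 57.83 dB SPL.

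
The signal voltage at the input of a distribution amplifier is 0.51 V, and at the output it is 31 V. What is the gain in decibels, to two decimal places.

35.68 dB

For a voltage ratio, dB = 20·log₁₀(V₂/V₁).
20·log₁₀(31/0.51) = 20·log₁₀(60.78) = 35.68 dB.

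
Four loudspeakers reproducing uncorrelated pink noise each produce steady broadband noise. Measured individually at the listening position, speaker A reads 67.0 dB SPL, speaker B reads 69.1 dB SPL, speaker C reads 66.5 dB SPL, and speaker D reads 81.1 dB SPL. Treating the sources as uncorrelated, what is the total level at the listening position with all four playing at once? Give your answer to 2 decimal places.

81.66 dB SPL

Uncorrelated sources add in intensity (power), not in dB.
L_total = 10·log₁₀(10^(67.0/10) + 10^(69.1/10) + 10^(66.5/10) + 10^(81.1/10)) = 10·log₁₀(146400000) = 81.66 dB SPL.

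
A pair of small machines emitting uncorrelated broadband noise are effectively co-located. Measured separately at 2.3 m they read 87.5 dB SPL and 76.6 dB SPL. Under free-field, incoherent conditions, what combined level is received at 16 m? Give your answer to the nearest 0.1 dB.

Combined at 2.3 m: 10·log₁₀(10^(87.5/10)+10^(76.6/10)) = 87.84 dB SPL.
Then apply −20·log₁₀(16/2.3) = -16.85 dB → 71.0 dB SPL.

71.0 dB SPL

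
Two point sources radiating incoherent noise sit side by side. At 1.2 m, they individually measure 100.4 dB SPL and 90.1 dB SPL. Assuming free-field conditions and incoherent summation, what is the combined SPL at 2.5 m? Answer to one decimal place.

94.4 dB SPL

Combined at 1.2 m: 10·log₁₀(10^(100.4/10)+10^(90.1/10)) = 100.79 dB SPL.
Then apply −20·log₁₀(2.5/1.2) = -6.38 dB → 94.4 dB SPL.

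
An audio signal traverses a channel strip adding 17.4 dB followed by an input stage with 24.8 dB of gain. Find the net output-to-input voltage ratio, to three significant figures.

Net gain = 17.4 + 24.8 = 42.2 dB.
Voltage ratio = 10^(42.2/20) = 129.

129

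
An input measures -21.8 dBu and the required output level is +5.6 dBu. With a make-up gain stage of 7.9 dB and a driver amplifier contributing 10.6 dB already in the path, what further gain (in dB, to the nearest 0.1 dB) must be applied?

8.9 dB

The required make-up gain is the shortfall in the dB sum.
G = +5.6 − (-21.8) − 7.9 − 10.6 = 8.9 dB.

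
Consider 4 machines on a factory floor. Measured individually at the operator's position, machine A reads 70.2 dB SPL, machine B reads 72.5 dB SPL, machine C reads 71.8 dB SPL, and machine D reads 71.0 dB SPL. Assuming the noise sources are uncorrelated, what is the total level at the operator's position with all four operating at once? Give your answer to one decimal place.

Incoherent sources sum as intensities:
L_total = 10·log₁₀(10^(70.2/10) + 10^(72.5/10) + 10^(71.8/10) + 10^(71.0/10)) = 10·log₁₀(55980000) = 77.5 dB SPL.

77.5 dB SPL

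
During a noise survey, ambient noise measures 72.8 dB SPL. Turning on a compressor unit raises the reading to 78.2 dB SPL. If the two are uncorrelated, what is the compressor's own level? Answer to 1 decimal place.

Remove the background by subtracting linear intensities:
L_src = 10·log₁₀(10^(78.2/10) − 10^(72.8/10)) = 10·log₁₀(47010000) = 76.7 dB SPL.

76.7 dB SPL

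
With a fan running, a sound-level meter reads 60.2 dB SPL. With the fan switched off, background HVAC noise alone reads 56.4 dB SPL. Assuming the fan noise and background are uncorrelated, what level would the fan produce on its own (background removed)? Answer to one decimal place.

57.9 dB SPL

Subtract intensities: L_src = 10·log₁₀(10^(L_total/10) − 10^(L_bg/10)).
L_src = 10·log₁₀(10^(60.2/10) − 10^(56.4/10)) = 10·log₁₀(610600) = 57.9 dB SPL.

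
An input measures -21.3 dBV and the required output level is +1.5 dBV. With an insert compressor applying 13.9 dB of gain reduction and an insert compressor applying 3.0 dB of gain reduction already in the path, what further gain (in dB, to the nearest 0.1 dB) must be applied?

39.7 dB

The required make-up gain is the shortfall in the dB sum.
G = +1.5 − (-21.3) + 13.9 + 3.0 = 39.7 dB.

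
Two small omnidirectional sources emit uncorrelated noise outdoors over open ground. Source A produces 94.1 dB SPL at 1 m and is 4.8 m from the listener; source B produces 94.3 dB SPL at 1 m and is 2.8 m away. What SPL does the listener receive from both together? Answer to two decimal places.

At the listener: L_A = 94.1 − 20·log₁₀(4.8) = 80.475 dB; L_B = 94.3 − 20·log₁₀(2.8) = 85.357 dB.
Combined: 10·log₁₀(10^(80.475/10)+10^(85.357/10)) = 86.58 dB SPL.

86.58 dB SPL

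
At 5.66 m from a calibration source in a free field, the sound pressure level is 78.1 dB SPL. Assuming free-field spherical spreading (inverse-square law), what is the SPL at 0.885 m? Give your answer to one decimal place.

Free-field point source: level drops by 20·log₁₀ of the distance ratio.
ΔL = −20·log₁₀(0.885/5.66) = 16.12 dB, so L₂ = 78.1 + (16.12) = 94.2 dB SPL.

94.2 dB SPL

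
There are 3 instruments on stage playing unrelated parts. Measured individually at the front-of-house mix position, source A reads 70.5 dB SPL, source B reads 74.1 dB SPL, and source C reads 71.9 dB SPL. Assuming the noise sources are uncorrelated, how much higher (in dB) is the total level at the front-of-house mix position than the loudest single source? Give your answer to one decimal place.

Add the sources as powers (linear), then convert back to dB:
L_total = 10·log₁₀(10^(70.5/10) + 10^(74.1/10) + 10^(71.9/10)) = 77.19 dB SPL.
Excess over the loudest (74.1 dB): 77.19 − 74.1 = 3.1 dB.

3.1 dB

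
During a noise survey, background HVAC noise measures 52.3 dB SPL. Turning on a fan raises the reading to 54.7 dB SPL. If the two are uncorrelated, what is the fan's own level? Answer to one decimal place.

Remove the background by subtracting linear intensities:
L_src = 10·log₁₀(10^(54.7/10) − 10^(52.3/10)) = 10·log₁₀(125300) = 51.0 dB SPL.

51.0 dB SPL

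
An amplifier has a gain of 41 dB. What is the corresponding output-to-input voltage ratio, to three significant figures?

112

Voltage ratio = 10^(dB/20).
10^(41/20) = 10^(2.050) = 112.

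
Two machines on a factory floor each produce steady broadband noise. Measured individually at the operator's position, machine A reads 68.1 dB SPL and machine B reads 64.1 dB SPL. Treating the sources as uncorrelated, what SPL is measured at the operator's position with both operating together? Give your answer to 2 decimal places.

69.56 dB SPL

Add the sources as powers (linear), then convert back to dB:
L_total = 10·log₁₀(10^(68.1/10) + 10^(64.1/10)) = 10·log₁₀(9027000) = 69.56 dB SPL.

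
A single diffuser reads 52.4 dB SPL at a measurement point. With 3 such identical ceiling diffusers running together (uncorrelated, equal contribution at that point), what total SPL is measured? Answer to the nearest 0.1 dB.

57.2 dB SPL

3 equal incoherent sources raise the level by 10·log₁₀(3) = 4.77 dB.
L_total = 52.4 + 4.77 = 57.2 dB SPL.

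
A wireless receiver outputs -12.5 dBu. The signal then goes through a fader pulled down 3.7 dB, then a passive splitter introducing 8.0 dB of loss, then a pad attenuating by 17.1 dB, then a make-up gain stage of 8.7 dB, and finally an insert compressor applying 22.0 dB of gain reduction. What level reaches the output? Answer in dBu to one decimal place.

-54.6 dBu

Cascaded gains and losses add directly in dB.
-12.5 − 3.7 − 8.0 − 17.1 + 8.7 − 22.0 = -54.6 dBu.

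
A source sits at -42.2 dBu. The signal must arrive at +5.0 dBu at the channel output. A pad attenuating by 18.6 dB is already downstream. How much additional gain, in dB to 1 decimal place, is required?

65.8 dB

The required make-up gain is the shortfall in the dB sum.
G = +5.0 − (-42.2) + 18.6 = 65.8 dB.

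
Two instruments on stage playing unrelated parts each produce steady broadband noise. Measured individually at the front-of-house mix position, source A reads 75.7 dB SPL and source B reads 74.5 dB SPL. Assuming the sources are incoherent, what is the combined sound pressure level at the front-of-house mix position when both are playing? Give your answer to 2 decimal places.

78.15 dB SPL

Add the sources as powers (linear), then convert back to dB:
L_total = 10·log₁₀(10^(75.7/10) + 10^(74.5/10)) = 10·log₁₀(65340000) = 78.15 dB SPL.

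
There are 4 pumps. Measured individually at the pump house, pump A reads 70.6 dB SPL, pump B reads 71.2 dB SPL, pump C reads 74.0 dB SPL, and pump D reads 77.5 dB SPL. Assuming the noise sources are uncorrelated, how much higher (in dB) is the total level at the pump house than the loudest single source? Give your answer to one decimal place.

Add the sources as powers (linear), then convert back to dB:
L_total = 10·log₁₀(10^(70.6/10) + 10^(71.2/10) + 10^(74.0/10) + 10^(77.5/10)) = 80.25 dB SPL.
Excess over the loudest (77.5 dB): 80.25 − 77.5 = 2.8 dB.

2.8 dB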